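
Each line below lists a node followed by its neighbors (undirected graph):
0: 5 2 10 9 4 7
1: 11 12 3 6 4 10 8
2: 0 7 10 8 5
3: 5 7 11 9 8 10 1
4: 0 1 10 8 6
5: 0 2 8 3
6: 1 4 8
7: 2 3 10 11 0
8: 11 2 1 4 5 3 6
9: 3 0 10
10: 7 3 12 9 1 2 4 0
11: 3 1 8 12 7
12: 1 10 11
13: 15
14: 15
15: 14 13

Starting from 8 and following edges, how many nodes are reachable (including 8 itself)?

BFS from 8 visits: 8, 11, 6, 5, 4, 3, 2, 1, 12, 7, 0, 10, 9
Reachable nodes: 13 of 16 total.

13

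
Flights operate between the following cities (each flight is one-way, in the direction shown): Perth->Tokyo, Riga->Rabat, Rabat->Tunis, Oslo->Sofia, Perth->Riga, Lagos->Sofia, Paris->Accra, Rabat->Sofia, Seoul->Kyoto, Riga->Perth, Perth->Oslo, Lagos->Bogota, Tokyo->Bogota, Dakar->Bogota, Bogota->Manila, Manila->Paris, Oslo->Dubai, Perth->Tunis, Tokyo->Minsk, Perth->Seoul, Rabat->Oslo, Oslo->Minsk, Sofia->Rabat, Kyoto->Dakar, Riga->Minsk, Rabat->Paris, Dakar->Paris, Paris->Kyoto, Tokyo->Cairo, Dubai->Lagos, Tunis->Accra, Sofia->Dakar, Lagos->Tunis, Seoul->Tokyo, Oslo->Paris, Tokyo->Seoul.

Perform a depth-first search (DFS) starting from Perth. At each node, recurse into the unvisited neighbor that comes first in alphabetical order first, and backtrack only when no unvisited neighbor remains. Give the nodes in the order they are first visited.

Perth, Oslo, Dubai, Lagos, Bogota, Manila, Paris, Accra, Kyoto, Dakar, Sofia, Rabat, Tunis, Minsk, Riga, Seoul, Tokyo, Cairo

Visit Perth
Perth → Oslo
Oslo → Dubai
Dubai → Lagos
Lagos → Bogota
Bogota → Manila
Manila → Paris
Paris → Accra
Paris → Kyoto
Kyoto → Dakar
Lagos → Sofia
Sofia → Rabat
Rabat → Tunis
Oslo → Minsk
Perth → Riga
Perth → Seoul
Seoul → Tokyo
Tokyo → Cairo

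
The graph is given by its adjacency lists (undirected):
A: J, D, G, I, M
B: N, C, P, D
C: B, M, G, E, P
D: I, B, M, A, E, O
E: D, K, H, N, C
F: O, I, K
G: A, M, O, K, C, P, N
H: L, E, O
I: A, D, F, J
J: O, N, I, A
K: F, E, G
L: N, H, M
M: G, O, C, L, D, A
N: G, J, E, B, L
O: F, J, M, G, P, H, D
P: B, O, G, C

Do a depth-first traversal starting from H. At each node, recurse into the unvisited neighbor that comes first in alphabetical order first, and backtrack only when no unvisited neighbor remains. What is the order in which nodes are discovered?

Visit H
H → E
E → C
C → B
B → D
D → A
A → G
G → K
K → F
F → I
I → J
J → N
N → L
L → M
M → O
O → P

H E C B D A G K F I J N L M O P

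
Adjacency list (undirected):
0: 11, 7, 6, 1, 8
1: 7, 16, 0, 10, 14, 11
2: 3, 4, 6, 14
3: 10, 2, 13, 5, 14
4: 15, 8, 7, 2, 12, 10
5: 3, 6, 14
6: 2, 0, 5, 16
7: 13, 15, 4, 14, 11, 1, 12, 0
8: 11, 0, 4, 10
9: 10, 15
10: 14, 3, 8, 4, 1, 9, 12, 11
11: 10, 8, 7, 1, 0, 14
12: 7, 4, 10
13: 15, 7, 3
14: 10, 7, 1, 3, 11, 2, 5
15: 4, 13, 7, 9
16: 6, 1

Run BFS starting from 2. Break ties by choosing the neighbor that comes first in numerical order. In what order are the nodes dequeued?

2 → 3 → 4 → 6 → 14 → 5 → 10 → 13 → 7 → 8 → 12 → 15 → 0 → 16 → 1 → 11 → 9

Visit 2; enqueue 3, 4, 6, 14 → queue [3, 4, 6, 14]
Visit 3; enqueue 5, 10, 13 → queue [4, 6, 14, 5, 10, 13]
Visit 4; enqueue 7, 8, 12, 15 → queue [6, 14, 5, 10, 13, 7, 8, 12, 15]
Visit 6; enqueue 0, 16 → queue [14, 5, 10, 13, 7, 8, 12, 15, 0, 16]
Visit 14; enqueue 1, 11 → queue [5, 10, 13, 7, 8, 12, 15, 0, 16, 1, 11]
Visit 5 → queue [10, 13, 7, 8, 12, 15, 0, 16, 1, 11]
Visit 10; enqueue 9 → queue [13, 7, 8, 12, 15, 0, 16, 1, 11, 9]
Visit 13 → queue [7, 8, 12, 15, 0, 16, 1, 11, 9]
Visit 7 → queue [8, 12, 15, 0, 16, 1, 11, 9]
Visit 8 → queue [12, 15, 0, 16, 1, 11, 9]
Visit 12 → queue [15, 0, 16, 1, 11, 9]
Visit 15 → queue [0, 16, 1, 11, 9]
Visit 0 → queue [16, 1, 11, 9]
Visit 16 → queue [1, 11, 9]
Visit 1 → queue [11, 9]
Visit 11 → queue [9]
Visit 9 → queue []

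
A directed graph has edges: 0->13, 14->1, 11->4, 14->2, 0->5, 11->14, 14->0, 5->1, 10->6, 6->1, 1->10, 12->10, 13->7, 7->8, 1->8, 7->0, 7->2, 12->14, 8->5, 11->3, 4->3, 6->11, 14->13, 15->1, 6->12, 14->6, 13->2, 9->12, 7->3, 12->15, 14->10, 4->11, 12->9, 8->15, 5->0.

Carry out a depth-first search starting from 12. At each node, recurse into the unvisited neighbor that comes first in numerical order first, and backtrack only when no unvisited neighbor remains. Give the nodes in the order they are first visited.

Visit 12
12 → 9
12 → 10
10 → 6
6 → 1
1 → 8
8 → 5
5 → 0
0 → 13
13 → 2
13 → 7
7 → 3
8 → 15
6 → 11
11 → 4
11 → 14

12, 9, 10, 6, 1, 8, 5, 0, 13, 2, 7, 3, 15, 11, 4, 14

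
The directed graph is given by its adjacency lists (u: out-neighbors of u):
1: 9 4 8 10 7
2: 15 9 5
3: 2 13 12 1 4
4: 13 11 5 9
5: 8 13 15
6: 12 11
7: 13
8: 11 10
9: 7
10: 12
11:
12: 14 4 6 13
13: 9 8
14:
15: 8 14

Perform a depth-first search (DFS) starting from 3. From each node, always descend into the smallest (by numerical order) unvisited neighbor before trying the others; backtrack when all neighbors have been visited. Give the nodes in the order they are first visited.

3 -> 1 -> 4 -> 5 -> 8 -> 10 -> 12 -> 6 -> 11 -> 13 -> 9 -> 7 -> 14 -> 15 -> 2

Visit 3
3 → 1
1 → 4
4 → 5
5 → 8
8 → 10
10 → 12
12 → 6
6 → 11
12 → 13
13 → 9
9 → 7
12 → 14
5 → 15
3 → 2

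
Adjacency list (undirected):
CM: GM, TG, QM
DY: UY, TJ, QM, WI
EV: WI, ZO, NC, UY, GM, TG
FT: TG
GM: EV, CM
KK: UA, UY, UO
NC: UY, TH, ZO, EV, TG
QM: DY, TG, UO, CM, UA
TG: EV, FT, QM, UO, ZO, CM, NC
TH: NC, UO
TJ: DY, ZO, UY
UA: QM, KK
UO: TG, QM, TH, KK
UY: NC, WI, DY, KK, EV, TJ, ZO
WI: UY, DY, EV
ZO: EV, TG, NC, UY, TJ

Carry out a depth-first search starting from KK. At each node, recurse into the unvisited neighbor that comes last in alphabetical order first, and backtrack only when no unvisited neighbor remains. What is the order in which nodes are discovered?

KK UY ZO TJ DY WI EV TG UO TH NC QM UA CM GM FT

Visit KK
KK → UY
UY → ZO
ZO → TJ
TJ → DY
DY → WI
WI → EV
EV → TG
TG → UO
UO → TH
TH → NC
UO → QM
QM → UA
QM → CM
CM → GM
TG → FT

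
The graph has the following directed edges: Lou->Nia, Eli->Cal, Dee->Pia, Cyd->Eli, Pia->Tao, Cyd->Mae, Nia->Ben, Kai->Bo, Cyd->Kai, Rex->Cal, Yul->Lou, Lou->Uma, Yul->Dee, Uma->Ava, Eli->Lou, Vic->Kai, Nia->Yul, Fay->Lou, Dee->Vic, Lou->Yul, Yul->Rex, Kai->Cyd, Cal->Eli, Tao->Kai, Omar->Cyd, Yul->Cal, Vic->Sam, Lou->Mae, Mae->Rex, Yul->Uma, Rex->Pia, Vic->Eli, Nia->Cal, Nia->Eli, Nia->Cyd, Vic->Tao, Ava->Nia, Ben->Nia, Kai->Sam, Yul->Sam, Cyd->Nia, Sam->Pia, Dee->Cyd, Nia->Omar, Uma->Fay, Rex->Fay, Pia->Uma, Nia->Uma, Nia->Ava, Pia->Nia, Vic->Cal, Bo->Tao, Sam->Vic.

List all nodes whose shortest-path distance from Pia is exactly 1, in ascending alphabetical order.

Level 0: Pia
Level 1: Nia, Tao, Uma
Level 2: Ava, Ben, Cal, Cyd, Eli, Fay, Kai, Omar, Yul
Level 3: Bo, Dee, Lou, Mae, Rex, Sam
Level 4: Vic

Nia, Tao, Uma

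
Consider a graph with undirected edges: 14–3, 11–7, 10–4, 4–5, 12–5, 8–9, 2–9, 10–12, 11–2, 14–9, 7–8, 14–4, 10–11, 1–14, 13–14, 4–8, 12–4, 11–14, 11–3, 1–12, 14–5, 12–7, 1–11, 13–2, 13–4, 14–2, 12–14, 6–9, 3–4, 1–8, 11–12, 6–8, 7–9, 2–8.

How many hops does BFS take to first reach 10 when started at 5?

2

Level 0: 5
Level 1: 4, 12, 14
Level 2: 1, 2, 3, 7, 8, 9, 10, 11, 13
Level 3: 6
10 first appears at level 2.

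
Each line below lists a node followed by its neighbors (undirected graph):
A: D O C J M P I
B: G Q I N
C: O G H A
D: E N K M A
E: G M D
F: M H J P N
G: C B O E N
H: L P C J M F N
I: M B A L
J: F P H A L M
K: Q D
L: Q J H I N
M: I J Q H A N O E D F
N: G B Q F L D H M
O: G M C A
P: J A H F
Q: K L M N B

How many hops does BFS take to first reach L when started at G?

2

Level 0: G
Level 1: B, C, E, N, O
Level 2: A, D, F, H, I, L, M, Q
Level 3: J, K, P
L first appears at level 2.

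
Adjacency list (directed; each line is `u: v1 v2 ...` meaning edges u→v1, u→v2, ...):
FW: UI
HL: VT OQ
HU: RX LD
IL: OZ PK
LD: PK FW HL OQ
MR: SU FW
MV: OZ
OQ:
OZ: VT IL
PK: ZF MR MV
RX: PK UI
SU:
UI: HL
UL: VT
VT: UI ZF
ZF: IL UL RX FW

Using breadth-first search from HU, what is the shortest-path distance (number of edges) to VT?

3

Level 0: HU
Level 1: LD, RX
Level 2: FW, HL, OQ, PK, UI
Level 3: MR, MV, VT, ZF
Level 4: IL, OZ, SU, UL
VT first appears at level 3.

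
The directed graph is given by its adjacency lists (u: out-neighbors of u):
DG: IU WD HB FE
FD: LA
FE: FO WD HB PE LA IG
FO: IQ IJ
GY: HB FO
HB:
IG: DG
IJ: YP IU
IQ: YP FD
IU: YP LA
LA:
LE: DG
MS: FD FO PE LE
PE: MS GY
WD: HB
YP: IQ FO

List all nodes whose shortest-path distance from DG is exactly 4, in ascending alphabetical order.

FD, LE

Level 0: DG
Level 1: FE, HB, IU, WD
Level 2: FO, IG, LA, PE, YP
Level 3: GY, IJ, IQ, MS
Level 4: FD, LE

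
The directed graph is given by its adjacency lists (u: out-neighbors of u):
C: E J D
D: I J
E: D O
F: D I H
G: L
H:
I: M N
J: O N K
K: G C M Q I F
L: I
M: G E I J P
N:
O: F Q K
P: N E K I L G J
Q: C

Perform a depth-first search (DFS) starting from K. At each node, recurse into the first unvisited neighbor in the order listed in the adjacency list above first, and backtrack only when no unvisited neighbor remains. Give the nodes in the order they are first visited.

Visit K
K → G
G → L
L → I
I → M
M → E
E → D
D → J
J → O
O → F
F → H
O → Q
Q → C
J → N
M → P

K -> G -> L -> I -> M -> E -> D -> J -> O -> F -> H -> Q -> C -> N -> P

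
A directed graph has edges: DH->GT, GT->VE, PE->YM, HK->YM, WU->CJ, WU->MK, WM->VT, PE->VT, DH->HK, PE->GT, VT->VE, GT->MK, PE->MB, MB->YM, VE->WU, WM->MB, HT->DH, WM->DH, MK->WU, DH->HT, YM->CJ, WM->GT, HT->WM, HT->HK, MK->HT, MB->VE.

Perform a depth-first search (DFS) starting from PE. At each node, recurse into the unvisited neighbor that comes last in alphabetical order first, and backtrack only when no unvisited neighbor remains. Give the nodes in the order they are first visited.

PE -> YM -> CJ -> VT -> VE -> WU -> MK -> HT -> WM -> MB -> GT -> DH -> HK

Visit PE
PE → YM
YM → CJ
PE → VT
VT → VE
VE → WU
WU → MK
MK → HT
HT → WM
WM → MB
WM → GT
WM → DH
DH → HK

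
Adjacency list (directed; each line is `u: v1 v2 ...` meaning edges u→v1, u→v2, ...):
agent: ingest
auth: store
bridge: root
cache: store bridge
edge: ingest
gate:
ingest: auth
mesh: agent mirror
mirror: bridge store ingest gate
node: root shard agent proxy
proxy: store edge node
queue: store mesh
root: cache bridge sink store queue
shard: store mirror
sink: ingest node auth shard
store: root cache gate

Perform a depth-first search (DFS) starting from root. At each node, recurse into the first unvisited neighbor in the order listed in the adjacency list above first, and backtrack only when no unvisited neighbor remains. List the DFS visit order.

root, cache, store, gate, bridge, sink, ingest, auth, node, shard, mirror, agent, proxy, edge, queue, mesh

Visit root
root → cache
cache → store
store → gate
cache → bridge
root → sink
sink → ingest
ingest → auth
sink → node
node → shard
shard → mirror
node → agent
node → proxy
proxy → edge
root → queue
queue → mesh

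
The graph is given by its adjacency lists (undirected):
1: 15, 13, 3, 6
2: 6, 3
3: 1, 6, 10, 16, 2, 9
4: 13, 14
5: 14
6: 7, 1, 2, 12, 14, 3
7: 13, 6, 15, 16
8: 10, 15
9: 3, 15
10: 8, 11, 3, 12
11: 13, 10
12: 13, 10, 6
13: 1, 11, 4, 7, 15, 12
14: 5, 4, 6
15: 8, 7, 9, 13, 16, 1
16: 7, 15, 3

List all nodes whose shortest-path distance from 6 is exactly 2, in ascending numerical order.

4, 5, 9, 10, 13, 15, 16

Level 0: 6
Level 1: 1, 2, 3, 7, 12, 14
Level 2: 4, 5, 9, 10, 13, 15, 16
Level 3: 8, 11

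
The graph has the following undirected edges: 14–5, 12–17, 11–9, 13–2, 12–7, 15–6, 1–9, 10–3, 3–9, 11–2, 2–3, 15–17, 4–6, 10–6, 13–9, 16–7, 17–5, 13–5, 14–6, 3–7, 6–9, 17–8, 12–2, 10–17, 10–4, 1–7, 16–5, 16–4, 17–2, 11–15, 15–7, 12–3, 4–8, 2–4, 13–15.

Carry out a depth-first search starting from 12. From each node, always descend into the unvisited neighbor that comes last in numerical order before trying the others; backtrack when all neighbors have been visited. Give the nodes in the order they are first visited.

12, 17, 15, 13, 9, 11, 2, 4, 16, 7, 3, 10, 6, 14, 5, 1, 8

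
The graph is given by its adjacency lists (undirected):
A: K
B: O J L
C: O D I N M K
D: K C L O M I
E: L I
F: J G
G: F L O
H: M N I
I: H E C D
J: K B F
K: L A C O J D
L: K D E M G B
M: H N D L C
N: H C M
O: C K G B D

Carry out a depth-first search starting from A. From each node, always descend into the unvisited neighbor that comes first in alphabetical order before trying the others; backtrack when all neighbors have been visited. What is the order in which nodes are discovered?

Visit A
A → K
K → C
C → D
D → I
I → E
E → L
L → B
B → J
J → F
F → G
G → O
L → M
M → H
H → N

A -> K -> C -> D -> I -> E -> L -> B -> J -> F -> G -> O -> M -> H -> N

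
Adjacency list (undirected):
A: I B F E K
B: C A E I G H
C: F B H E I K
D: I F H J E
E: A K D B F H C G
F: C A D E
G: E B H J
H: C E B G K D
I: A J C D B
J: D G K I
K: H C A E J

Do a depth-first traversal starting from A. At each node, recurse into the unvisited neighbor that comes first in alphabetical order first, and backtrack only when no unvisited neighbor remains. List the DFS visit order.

A → B → C → E → D → F → H → G → J → I → K

Visit A
A → B
B → C
C → E
E → D
D → F
D → H
H → G
G → J
J → I
J → K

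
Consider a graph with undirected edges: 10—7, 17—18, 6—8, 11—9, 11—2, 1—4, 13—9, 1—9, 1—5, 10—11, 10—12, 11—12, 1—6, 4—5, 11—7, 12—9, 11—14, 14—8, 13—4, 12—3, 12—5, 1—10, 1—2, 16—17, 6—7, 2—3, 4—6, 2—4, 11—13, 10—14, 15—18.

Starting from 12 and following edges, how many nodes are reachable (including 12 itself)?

14

BFS from 12 visits: 12, 11, 10, 9, 5, 3, 14, 13, 7, 2, 1, 4, 8, 6
Reachable nodes: 14 of 18 total.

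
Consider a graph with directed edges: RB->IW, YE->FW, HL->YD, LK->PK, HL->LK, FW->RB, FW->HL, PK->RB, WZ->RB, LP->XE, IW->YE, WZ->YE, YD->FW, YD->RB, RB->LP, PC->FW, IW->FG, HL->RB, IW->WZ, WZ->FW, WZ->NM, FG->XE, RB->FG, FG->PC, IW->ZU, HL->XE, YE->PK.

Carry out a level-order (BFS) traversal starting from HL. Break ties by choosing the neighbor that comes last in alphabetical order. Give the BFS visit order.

Visit HL; enqueue YD, XE, RB, LK → queue [YD, XE, RB, LK]
Visit YD; enqueue FW → queue [XE, RB, LK, FW]
Visit XE → queue [RB, LK, FW]
Visit RB; enqueue LP, IW, FG → queue [LK, FW, LP, IW, FG]
Visit LK; enqueue PK → queue [FW, LP, IW, FG, PK]
Visit FW → queue [LP, IW, FG, PK]
Visit LP → queue [IW, FG, PK]
Visit IW; enqueue ZU, YE, WZ → queue [FG, PK, ZU, YE, WZ]
Visit FG; enqueue PC → queue [PK, ZU, YE, WZ, PC]
Visit PK → queue [ZU, YE, WZ, PC]
Visit ZU → queue [YE, WZ, PC]
Visit YE → queue [WZ, PC]
Visit WZ; enqueue NM → queue [PC, NM]
Visit PC → queue [NM]
Visit NM → queue []

HL, YD, XE, RB, LK, FW, LP, IW, FG, PK, ZU, YE, WZ, PC, NM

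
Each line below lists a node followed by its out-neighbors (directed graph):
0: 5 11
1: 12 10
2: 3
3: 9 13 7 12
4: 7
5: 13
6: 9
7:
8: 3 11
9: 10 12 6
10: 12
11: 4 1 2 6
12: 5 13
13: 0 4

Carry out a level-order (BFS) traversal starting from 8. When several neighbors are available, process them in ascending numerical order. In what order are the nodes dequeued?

8, 3, 11, 7, 9, 12, 13, 1, 2, 4, 6, 10, 5, 0

Visit 8; enqueue 3, 11 → queue [3, 11]
Visit 3; enqueue 7, 9, 12, 13 → queue [11, 7, 9, 12, 13]
Visit 11; enqueue 1, 2, 4, 6 → queue [7, 9, 12, 13, 1, 2, 4, 6]
Visit 7 → queue [9, 12, 13, 1, 2, 4, 6]
Visit 9; enqueue 10 → queue [12, 13, 1, 2, 4, 6, 10]
Visit 12; enqueue 5 → queue [13, 1, 2, 4, 6, 10, 5]
Visit 13; enqueue 0 → queue [1, 2, 4, 6, 10, 5, 0]
Visit 1 → queue [2, 4, 6, 10, 5, 0]
Visit 2 → queue [4, 6, 10, 5, 0]
Visit 4 → queue [6, 10, 5, 0]
Visit 6 → queue [10, 5, 0]
Visit 10 → queue [5, 0]
Visit 5 → queue [0]
Visit 0 → queue []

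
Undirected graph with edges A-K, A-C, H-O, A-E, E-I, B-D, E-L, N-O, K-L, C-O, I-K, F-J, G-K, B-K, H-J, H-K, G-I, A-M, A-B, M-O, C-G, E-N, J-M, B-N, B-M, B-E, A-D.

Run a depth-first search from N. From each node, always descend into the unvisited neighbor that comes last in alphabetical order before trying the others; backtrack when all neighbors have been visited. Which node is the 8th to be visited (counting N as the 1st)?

Visit N
N → O
O → M
M → J
J → H
H → K
K → L
L → E
E → I
I → G
G → C
C → A
A → D
D → B
J → F

Visit order: N, O, M, J, H, K, L, E, I, G, C, A, D, B, F

E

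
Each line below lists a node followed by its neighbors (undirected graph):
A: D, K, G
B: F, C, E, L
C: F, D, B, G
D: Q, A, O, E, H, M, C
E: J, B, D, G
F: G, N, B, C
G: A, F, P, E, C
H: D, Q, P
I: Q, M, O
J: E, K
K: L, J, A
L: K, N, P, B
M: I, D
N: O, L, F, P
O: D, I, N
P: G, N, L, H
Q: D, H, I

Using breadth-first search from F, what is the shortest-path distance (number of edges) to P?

Level 0: F
Level 1: B, C, G, N
Level 2: A, D, E, L, O, P
Level 3: H, I, J, K, M, Q
P first appears at level 2.

2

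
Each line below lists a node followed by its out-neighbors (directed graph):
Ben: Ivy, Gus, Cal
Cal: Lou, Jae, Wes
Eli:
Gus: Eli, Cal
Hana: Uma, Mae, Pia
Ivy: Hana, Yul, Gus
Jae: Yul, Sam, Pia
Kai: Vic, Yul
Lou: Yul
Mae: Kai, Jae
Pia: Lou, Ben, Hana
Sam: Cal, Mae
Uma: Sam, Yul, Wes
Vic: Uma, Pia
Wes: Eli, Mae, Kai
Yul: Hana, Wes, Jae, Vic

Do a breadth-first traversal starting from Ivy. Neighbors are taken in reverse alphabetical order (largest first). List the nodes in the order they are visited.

Ivy -> Yul -> Hana -> Gus -> Wes -> Vic -> Jae -> Uma -> Pia -> Mae -> Eli -> Cal -> Kai -> Sam -> Lou -> Ben

Visit Ivy; enqueue Yul, Hana, Gus → queue [Yul, Hana, Gus]
Visit Yul; enqueue Wes, Vic, Jae → queue [Hana, Gus, Wes, Vic, Jae]
Visit Hana; enqueue Uma, Pia, Mae → queue [Gus, Wes, Vic, Jae, Uma, Pia, Mae]
Visit Gus; enqueue Eli, Cal → queue [Wes, Vic, Jae, Uma, Pia, Mae, Eli, Cal]
Visit Wes; enqueue Kai → queue [Vic, Jae, Uma, Pia, Mae, Eli, Cal, Kai]
Visit Vic → queue [Jae, Uma, Pia, Mae, Eli, Cal, Kai]
Visit Jae; enqueue Sam → queue [Uma, Pia, Mae, Eli, Cal, Kai, Sam]
Visit Uma → queue [Pia, Mae, Eli, Cal, Kai, Sam]
Visit Pia; enqueue Lou, Ben → queue [Mae, Eli, Cal, Kai, Sam, Lou, Ben]
Visit Mae → queue [Eli, Cal, Kai, Sam, Lou, Ben]
Visit Eli → queue [Cal, Kai, Sam, Lou, Ben]
Visit Cal → queue [Kai, Sam, Lou, Ben]
Visit Kai → queue [Sam, Lou, Ben]
Visit Sam → queue [Lou, Ben]
Visit Lou → queue [Ben]
Visit Ben → queue []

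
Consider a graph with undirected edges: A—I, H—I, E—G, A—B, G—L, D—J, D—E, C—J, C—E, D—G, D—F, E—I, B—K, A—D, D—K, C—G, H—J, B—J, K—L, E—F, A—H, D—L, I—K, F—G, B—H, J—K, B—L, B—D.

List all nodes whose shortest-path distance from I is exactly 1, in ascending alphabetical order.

Level 0: I
Level 1: A, E, H, K
Level 2: B, C, D, F, G, J, L

A, E, H, K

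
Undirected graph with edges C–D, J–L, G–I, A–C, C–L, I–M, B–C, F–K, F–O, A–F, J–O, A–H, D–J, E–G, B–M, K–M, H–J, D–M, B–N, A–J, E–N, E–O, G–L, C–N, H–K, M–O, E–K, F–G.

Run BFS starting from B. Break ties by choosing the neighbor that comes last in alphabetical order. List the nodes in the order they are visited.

B, N, M, C, E, O, K, I, D, L, A, G, J, F, H

Visit B; enqueue N, M, C → queue [N, M, C]
Visit N; enqueue E → queue [M, C, E]
Visit M; enqueue O, K, I, D → queue [C, E, O, K, I, D]
Visit C; enqueue L, A → queue [E, O, K, I, D, L, A]
Visit E; enqueue G → queue [O, K, I, D, L, A, G]
Visit O; enqueue J, F → queue [K, I, D, L, A, G, J, F]
Visit K; enqueue H → queue [I, D, L, A, G, J, F, H]
Visit I → queue [D, L, A, G, J, F, H]
Visit D → queue [L, A, G, J, F, H]
Visit L → queue [A, G, J, F, H]
Visit A → queue [G, J, F, H]
Visit G → queue [J, F, H]
Visit J → queue [F, H]
Visit F → queue [H]
Visit H → queue []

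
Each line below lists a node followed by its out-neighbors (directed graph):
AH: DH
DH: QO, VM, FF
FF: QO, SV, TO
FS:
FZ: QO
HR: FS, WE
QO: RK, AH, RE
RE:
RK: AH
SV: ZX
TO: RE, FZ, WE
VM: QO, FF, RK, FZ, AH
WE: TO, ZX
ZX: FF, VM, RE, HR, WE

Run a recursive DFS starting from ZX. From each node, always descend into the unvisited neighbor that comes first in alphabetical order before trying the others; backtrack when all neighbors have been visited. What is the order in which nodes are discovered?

Visit ZX
ZX → FF
FF → QO
QO → AH
AH → DH
DH → VM
VM → FZ
VM → RK
QO → RE
FF → SV
FF → TO
TO → WE
ZX → HR
HR → FS

ZX → FF → QO → AH → DH → VM → FZ → RK → RE → SV → TO → WE → HR → FS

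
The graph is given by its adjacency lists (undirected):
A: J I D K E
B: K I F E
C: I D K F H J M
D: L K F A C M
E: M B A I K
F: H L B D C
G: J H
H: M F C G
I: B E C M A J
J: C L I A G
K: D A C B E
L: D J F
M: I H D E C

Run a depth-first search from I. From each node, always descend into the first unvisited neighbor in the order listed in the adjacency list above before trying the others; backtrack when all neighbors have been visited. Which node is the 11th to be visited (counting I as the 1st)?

E

Visit I
I → B
B → K
K → D
D → L
L → J
J → C
C → F
F → H
H → M
M → E
E → A
H → G

Visit order: I, B, K, D, L, J, C, F, H, M, E, A, G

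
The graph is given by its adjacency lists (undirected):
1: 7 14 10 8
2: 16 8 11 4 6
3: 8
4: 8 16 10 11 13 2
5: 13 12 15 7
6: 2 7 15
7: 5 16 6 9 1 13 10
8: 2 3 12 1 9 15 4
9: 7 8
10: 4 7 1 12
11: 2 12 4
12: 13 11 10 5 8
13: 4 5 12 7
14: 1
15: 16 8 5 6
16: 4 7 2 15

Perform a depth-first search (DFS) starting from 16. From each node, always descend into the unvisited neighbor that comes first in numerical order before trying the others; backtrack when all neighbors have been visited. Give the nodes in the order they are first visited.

16, 2, 4, 8, 1, 7, 5, 12, 10, 11, 13, 15, 6, 9, 14, 3

Visit 16
16 → 2
2 → 4
4 → 8
8 → 1
1 → 7
7 → 5
5 → 12
12 → 10
12 → 11
12 → 13
5 → 15
15 → 6
7 → 9
1 → 14
8 → 3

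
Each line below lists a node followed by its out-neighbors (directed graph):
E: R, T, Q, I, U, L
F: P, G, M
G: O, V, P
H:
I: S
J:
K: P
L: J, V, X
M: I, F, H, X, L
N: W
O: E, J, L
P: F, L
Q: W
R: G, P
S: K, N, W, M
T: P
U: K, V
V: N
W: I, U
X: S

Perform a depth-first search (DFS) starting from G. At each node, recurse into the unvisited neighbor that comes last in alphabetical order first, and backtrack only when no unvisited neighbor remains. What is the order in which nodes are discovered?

G V N W U K P L X S M I H F J O E T R Q

Visit G
G → V
V → N
N → W
W → U
U → K
K → P
P → L
L → X
X → S
S → M
M → I
M → H
M → F
L → J
G → O
O → E
E → T
E → R
E → Q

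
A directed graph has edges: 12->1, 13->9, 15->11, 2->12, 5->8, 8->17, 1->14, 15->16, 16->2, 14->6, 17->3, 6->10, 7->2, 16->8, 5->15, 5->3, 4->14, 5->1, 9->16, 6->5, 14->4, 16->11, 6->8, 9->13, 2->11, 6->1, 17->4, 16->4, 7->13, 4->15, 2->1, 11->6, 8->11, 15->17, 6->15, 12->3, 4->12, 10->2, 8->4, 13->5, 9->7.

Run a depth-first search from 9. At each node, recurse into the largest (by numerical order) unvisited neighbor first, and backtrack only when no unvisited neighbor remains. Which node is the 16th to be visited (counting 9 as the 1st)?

13

Visit 9
9 → 16
16 → 11
11 → 6
6 → 15
15 → 17
17 → 4
4 → 14
4 → 12
12 → 3
12 → 1
6 → 10
10 → 2
6 → 8
6 → 5
9 → 13
9 → 7

Visit order: 9, 16, 11, 6, 15, 17, 4, 14, 12, 3, 1, 10, 2, 8, 5, 13, 7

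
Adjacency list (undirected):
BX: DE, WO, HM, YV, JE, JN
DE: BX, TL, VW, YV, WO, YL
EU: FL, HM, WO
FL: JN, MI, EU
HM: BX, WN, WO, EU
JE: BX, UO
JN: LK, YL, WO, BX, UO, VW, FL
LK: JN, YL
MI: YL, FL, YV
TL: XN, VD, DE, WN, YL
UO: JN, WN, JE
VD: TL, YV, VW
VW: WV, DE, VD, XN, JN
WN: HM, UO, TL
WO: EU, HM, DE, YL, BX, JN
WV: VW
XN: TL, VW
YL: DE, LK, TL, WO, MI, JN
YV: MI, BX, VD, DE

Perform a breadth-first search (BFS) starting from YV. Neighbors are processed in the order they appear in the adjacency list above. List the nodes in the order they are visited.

Visit YV; enqueue MI, BX, VD, DE → queue [MI, BX, VD, DE]
Visit MI; enqueue YL, FL → queue [BX, VD, DE, YL, FL]
Visit BX; enqueue WO, HM, JE, JN → queue [VD, DE, YL, FL, WO, HM, JE, JN]
Visit VD; enqueue TL, VW → queue [DE, YL, FL, WO, HM, JE, JN, TL, VW]
Visit DE → queue [YL, FL, WO, HM, JE, JN, TL, VW]
Visit YL; enqueue LK → queue [FL, WO, HM, JE, JN, TL, VW, LK]
Visit FL; enqueue EU → queue [WO, HM, JE, JN, TL, VW, LK, EU]
Visit WO → queue [HM, JE, JN, TL, VW, LK, EU]
Visit HM; enqueue WN → queue [JE, JN, TL, VW, LK, EU, WN]
Visit JE; enqueue UO → queue [JN, TL, VW, LK, EU, WN, UO]
Visit JN → queue [TL, VW, LK, EU, WN, UO]
Visit TL; enqueue XN → queue [VW, LK, EU, WN, UO, XN]
Visit VW; enqueue WV → queue [LK, EU, WN, UO, XN, WV]
Visit LK → queue [EU, WN, UO, XN, WV]
Visit EU → queue [WN, UO, XN, WV]
Visit WN → queue [UO, XN, WV]
Visit UO → queue [XN, WV]
Visit XN → queue [WV]
Visit WV → queue []

YV MI BX VD DE YL FL WO HM JE JN TL VW LK EU WN UO XN WV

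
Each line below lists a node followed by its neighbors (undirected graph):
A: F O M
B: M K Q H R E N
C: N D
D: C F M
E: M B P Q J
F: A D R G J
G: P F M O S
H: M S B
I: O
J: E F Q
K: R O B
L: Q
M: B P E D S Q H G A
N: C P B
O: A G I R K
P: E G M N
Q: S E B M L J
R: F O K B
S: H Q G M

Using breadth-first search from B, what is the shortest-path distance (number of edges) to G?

Level 0: B
Level 1: E, H, K, M, N, Q, R
Level 2: A, C, D, F, G, J, L, O, P, S
Level 3: I
G first appears at level 2.

2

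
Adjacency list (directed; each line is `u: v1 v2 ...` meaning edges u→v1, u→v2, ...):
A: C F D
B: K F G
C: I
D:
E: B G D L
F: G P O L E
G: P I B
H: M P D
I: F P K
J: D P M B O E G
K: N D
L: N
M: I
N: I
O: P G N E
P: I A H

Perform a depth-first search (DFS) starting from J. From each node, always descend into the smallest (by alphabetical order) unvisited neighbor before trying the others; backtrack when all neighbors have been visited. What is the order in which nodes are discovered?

J B F E D G I K N P A C H M L O

Visit J
J → B
B → F
F → E
E → D
E → G
G → I
I → K
K → N
I → P
P → A
A → C
P → H
H → M
E → L
F → O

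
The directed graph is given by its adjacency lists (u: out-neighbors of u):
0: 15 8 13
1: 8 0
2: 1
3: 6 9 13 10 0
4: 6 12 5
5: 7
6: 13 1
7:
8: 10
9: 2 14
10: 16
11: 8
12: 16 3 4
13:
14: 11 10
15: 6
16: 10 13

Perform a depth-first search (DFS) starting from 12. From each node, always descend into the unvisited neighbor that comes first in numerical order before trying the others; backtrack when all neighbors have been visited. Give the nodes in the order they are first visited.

Visit 12
12 → 3
3 → 0
0 → 8
8 → 10
10 → 16
16 → 13
0 → 15
15 → 6
6 → 1
3 → 9
9 → 2
9 → 14
14 → 11
12 → 4
4 → 5
5 → 7

12, 3, 0, 8, 10, 16, 13, 15, 6, 1, 9, 2, 14, 11, 4, 5, 7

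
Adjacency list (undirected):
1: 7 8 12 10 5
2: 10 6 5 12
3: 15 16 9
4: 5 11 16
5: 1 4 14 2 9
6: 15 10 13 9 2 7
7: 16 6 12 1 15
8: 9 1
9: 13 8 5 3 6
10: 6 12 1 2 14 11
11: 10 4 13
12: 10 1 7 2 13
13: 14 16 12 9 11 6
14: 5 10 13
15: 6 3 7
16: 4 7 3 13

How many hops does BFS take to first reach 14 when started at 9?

2

Level 0: 9
Level 1: 3, 5, 6, 8, 13
Level 2: 1, 2, 4, 7, 10, 11, 12, 14, 15, 16
14 first appears at level 2.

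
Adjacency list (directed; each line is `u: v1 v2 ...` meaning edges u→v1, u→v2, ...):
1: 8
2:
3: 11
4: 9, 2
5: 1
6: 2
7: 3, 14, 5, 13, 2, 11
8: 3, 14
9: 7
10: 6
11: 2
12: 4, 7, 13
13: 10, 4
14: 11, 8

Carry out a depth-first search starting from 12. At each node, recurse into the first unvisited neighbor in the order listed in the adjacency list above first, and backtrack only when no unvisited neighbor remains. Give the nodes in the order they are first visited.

Visit 12
12 → 4
4 → 9
9 → 7
7 → 3
3 → 11
11 → 2
7 → 14
14 → 8
7 → 5
5 → 1
7 → 13
13 → 10
10 → 6

12 -> 4 -> 9 -> 7 -> 3 -> 11 -> 2 -> 14 -> 8 -> 5 -> 1 -> 13 -> 10 -> 6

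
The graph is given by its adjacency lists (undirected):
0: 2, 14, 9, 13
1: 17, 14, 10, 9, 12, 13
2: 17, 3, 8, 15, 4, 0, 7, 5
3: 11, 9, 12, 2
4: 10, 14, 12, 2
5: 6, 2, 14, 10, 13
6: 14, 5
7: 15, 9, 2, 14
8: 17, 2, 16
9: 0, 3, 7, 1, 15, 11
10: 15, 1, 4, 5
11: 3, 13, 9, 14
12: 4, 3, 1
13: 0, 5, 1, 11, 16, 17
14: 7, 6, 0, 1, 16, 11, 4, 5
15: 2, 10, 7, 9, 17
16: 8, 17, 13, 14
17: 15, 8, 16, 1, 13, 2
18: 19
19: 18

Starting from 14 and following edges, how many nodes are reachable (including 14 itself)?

BFS from 14 visits: 14, 7, 6, 0, 1, 16, 11, 4, 5, 15, 9, 2, 13, 17, 10, 12, 8, 3
Reachable nodes: 18 of 20 total.

18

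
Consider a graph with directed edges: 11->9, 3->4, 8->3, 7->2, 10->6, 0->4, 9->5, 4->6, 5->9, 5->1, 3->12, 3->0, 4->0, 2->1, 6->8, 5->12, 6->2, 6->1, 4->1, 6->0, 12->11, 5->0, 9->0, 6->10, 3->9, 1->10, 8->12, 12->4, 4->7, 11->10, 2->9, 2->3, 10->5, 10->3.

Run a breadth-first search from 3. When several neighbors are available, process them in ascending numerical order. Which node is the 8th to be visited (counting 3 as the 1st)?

Visit 3; enqueue 0, 4, 9, 12 → queue [0, 4, 9, 12]
Visit 0 → queue [4, 9, 12]
Visit 4; enqueue 1, 6, 7 → queue [9, 12, 1, 6, 7]
Visit 9; enqueue 5 → queue [12, 1, 6, 7, 5]
Visit 12; enqueue 11 → queue [1, 6, 7, 5, 11]
Visit 1; enqueue 10 → queue [6, 7, 5, 11, 10]
Visit 6; enqueue 2, 8 → queue [7, 5, 11, 10, 2, 8]
Visit 7 → queue [5, 11, 10, 2, 8]
Visit 5 → queue [11, 10, 2, 8]
Visit 11 → queue [10, 2, 8]
Visit 10 → queue [2, 8]
Visit 2 → queue [8]
Visit 8 → queue []

Visit order: 3, 0, 4, 9, 12, 1, 6, 7, 5, 11, 10, 2, 8

7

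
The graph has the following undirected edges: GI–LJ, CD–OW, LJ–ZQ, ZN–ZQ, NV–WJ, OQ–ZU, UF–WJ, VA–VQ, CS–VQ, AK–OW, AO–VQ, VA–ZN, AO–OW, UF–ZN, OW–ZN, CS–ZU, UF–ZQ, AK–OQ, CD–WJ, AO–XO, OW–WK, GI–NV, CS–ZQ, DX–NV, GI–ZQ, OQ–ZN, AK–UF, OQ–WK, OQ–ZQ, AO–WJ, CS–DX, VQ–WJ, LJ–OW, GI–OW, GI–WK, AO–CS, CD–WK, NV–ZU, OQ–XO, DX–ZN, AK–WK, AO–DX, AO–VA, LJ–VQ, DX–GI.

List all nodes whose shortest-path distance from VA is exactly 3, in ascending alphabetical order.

AK, CD, GI, NV, WK, ZU

Level 0: VA
Level 1: AO, VQ, ZN
Level 2: CS, DX, LJ, OQ, OW, UF, WJ, XO, ZQ
Level 3: AK, CD, GI, NV, WK, ZU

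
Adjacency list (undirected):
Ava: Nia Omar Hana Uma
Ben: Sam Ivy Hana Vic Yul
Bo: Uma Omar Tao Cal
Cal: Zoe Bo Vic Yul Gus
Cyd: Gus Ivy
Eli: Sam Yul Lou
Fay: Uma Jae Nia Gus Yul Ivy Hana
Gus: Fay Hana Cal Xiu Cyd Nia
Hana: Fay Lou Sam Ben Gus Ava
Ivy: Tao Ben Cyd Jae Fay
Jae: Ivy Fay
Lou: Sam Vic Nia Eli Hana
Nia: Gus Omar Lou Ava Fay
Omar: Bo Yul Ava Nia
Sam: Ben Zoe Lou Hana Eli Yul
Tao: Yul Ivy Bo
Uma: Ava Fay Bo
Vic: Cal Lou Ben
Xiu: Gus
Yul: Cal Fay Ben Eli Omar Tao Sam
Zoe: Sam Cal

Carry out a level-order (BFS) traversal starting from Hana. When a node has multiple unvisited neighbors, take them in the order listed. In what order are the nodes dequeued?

Hana → Fay → Lou → Sam → Ben → Gus → Ava → Uma → Jae → Nia → Yul → Ivy → Vic → Eli → Zoe → Cal → Xiu → Cyd → Omar → Bo → Tao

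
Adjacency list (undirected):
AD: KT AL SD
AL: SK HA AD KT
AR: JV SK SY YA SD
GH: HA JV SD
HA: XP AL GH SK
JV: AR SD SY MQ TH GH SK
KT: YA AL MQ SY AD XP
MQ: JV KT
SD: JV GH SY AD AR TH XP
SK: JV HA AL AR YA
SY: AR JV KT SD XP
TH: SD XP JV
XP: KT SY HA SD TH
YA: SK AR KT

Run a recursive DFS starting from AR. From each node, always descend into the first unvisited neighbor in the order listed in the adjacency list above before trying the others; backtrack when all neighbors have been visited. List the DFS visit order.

AR, JV, SD, GH, HA, XP, KT, YA, SK, AL, AD, MQ, SY, TH

Visit AR
AR → JV
JV → SD
SD → GH
GH → HA
HA → XP
XP → KT
KT → YA
YA → SK
SK → AL
AL → AD
KT → MQ
KT → SY
XP → TH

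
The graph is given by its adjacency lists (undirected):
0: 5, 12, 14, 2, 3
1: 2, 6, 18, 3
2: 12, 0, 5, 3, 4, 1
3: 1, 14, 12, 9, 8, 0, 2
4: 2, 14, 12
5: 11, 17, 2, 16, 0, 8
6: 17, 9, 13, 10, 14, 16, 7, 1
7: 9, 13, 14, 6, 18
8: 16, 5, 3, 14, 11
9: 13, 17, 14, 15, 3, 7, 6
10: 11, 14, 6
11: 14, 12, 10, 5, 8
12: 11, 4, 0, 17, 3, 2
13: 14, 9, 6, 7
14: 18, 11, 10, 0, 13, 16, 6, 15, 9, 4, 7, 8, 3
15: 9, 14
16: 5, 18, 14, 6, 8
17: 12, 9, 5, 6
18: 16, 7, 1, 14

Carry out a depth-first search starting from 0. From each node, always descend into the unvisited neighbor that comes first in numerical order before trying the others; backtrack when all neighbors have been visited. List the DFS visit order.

Visit 0
0 → 2
2 → 1
1 → 3
3 → 8
8 → 5
5 → 11
11 → 10
10 → 6
6 → 7
7 → 9
9 → 13
13 → 14
14 → 4
4 → 12
12 → 17
14 → 15
14 → 16
16 → 18

0, 2, 1, 3, 8, 5, 11, 10, 6, 7, 9, 13, 14, 4, 12, 17, 15, 16, 18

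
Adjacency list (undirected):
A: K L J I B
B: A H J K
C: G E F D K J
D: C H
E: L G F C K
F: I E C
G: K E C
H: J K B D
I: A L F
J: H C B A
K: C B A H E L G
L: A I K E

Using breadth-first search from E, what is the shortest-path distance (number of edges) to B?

2

Level 0: E
Level 1: C, F, G, K, L
Level 2: A, B, D, H, I, J
B first appears at level 2.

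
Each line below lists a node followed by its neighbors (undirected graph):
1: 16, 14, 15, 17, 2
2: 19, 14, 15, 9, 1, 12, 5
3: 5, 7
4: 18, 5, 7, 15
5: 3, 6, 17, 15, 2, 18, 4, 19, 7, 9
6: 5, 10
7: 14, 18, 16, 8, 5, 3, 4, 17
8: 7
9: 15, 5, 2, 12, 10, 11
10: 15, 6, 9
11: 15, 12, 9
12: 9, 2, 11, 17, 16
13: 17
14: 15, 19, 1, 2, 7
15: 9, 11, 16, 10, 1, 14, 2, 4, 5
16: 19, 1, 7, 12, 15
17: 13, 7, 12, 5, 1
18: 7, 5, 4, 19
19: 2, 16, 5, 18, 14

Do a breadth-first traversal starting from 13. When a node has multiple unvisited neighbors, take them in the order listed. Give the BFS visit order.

13 → 17 → 7 → 12 → 5 → 1 → 14 → 18 → 16 → 8 → 3 → 4 → 9 → 2 → 11 → 6 → 15 → 19 → 10

Visit 13; enqueue 17 → queue [17]
Visit 17; enqueue 7, 12, 5, 1 → queue [7, 12, 5, 1]
Visit 7; enqueue 14, 18, 16, 8, 3, 4 → queue [12, 5, 1, 14, 18, 16, 8, 3, 4]
Visit 12; enqueue 9, 2, 11 → queue [5, 1, 14, 18, 16, 8, 3, 4, 9, 2, 11]
Visit 5; enqueue 6, 15, 19 → queue [1, 14, 18, 16, 8, 3, 4, 9, 2, 11, 6, 15, 19]
Visit 1 → queue [14, 18, 16, 8, 3, 4, 9, 2, 11, 6, 15, 19]
Visit 14 → queue [18, 16, 8, 3, 4, 9, 2, 11, 6, 15, 19]
Visit 18 → queue [16, 8, 3, 4, 9, 2, 11, 6, 15, 19]
Visit 16 → queue [8, 3, 4, 9, 2, 11, 6, 15, 19]
Visit 8 → queue [3, 4, 9, 2, 11, 6, 15, 19]
Visit 3 → queue [4, 9, 2, 11, 6, 15, 19]
Visit 4 → queue [9, 2, 11, 6, 15, 19]
Visit 9; enqueue 10 → queue [2, 11, 6, 15, 19, 10]
Visit 2 → queue [11, 6, 15, 19, 10]
Visit 11 → queue [6, 15, 19, 10]
Visit 6 → queue [15, 19, 10]
Visit 15 → queue [19, 10]
Visit 19 → queue [10]
Visit 10 → queue []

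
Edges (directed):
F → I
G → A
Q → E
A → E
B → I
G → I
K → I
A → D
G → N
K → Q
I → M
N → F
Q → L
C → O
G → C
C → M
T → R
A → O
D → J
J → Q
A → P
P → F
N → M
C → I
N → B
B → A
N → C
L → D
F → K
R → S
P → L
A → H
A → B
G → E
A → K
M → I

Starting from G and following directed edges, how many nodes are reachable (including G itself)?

17

BFS from G visits: G, A, C, E, I, N, B, D, H, K, O, P, M, F, J, Q, L
Reachable nodes: 17 of 20 total.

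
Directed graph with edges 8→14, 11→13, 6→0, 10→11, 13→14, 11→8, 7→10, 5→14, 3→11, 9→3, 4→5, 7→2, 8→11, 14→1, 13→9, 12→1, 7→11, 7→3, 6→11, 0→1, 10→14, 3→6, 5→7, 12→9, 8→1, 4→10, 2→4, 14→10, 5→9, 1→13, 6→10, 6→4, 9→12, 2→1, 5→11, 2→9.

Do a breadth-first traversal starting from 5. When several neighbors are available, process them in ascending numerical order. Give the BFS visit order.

5 7 9 11 14 2 3 10 12 8 13 1 4 6 0

Visit 5; enqueue 7, 9, 11, 14 → queue [7, 9, 11, 14]
Visit 7; enqueue 2, 3, 10 → queue [9, 11, 14, 2, 3, 10]
Visit 9; enqueue 12 → queue [11, 14, 2, 3, 10, 12]
Visit 11; enqueue 8, 13 → queue [14, 2, 3, 10, 12, 8, 13]
Visit 14; enqueue 1 → queue [2, 3, 10, 12, 8, 13, 1]
Visit 2; enqueue 4 → queue [3, 10, 12, 8, 13, 1, 4]
Visit 3; enqueue 6 → queue [10, 12, 8, 13, 1, 4, 6]
Visit 10 → queue [12, 8, 13, 1, 4, 6]
Visit 12 → queue [8, 13, 1, 4, 6]
Visit 8 → queue [13, 1, 4, 6]
Visit 13 → queue [1, 4, 6]
Visit 1 → queue [4, 6]
Visit 4 → queue [6]
Visit 6; enqueue 0 → queue [0]
Visit 0 → queue []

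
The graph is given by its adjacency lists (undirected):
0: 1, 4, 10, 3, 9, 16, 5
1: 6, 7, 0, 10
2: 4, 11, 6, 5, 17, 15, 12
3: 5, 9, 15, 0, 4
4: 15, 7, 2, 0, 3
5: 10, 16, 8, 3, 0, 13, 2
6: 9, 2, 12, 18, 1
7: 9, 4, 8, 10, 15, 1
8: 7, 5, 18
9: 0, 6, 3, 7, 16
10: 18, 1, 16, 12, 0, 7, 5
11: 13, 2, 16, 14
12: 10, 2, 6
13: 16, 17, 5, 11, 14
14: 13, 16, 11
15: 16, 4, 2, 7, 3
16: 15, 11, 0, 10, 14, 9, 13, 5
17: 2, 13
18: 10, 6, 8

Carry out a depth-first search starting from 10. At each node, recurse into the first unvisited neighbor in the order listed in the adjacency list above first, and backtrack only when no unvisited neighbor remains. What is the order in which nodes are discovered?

Visit 10
10 → 18
18 → 6
6 → 9
9 → 0
0 → 1
1 → 7
7 → 4
4 → 15
15 → 16
16 → 11
11 → 13
13 → 17
17 → 2
2 → 5
5 → 8
5 → 3
2 → 12
13 → 14

10, 18, 6, 9, 0, 1, 7, 4, 15, 16, 11, 13, 17, 2, 5, 8, 3, 12, 14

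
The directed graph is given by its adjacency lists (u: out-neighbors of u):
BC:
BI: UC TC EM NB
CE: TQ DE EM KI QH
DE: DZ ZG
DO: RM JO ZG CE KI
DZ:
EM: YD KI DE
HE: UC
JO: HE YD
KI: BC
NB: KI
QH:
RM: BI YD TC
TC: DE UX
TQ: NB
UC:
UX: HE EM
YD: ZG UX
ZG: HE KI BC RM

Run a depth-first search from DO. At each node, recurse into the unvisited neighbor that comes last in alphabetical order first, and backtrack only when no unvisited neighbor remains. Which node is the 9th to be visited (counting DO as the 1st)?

Visit DO
DO → ZG
ZG → RM
RM → YD
YD → UX
UX → HE
HE → UC
UX → EM
EM → KI
KI → BC
EM → DE
DE → DZ
RM → TC
RM → BI
BI → NB
DO → JO
DO → CE
CE → TQ
CE → QH

Visit order: DO, ZG, RM, YD, UX, HE, UC, EM, KI, BC, DE, DZ, TC, BI, NB, JO, CE, TQ, QH

KI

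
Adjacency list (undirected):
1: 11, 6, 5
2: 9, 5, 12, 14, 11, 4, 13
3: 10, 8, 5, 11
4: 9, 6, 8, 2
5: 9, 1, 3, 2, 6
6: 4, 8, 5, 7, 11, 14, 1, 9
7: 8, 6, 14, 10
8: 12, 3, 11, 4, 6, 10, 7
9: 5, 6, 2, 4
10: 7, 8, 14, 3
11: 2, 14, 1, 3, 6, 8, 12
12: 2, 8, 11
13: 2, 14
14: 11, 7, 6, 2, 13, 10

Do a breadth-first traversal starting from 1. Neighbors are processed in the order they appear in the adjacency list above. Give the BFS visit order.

Visit 1; enqueue 11, 6, 5 → queue [11, 6, 5]
Visit 11; enqueue 2, 14, 3, 8, 12 → queue [6, 5, 2, 14, 3, 8, 12]
Visit 6; enqueue 4, 7, 9 → queue [5, 2, 14, 3, 8, 12, 4, 7, 9]
Visit 5 → queue [2, 14, 3, 8, 12, 4, 7, 9]
Visit 2; enqueue 13 → queue [14, 3, 8, 12, 4, 7, 9, 13]
Visit 14; enqueue 10 → queue [3, 8, 12, 4, 7, 9, 13, 10]
Visit 3 → queue [8, 12, 4, 7, 9, 13, 10]
Visit 8 → queue [12, 4, 7, 9, 13, 10]
Visit 12 → queue [4, 7, 9, 13, 10]
Visit 4 → queue [7, 9, 13, 10]
Visit 7 → queue [9, 13, 10]
Visit 9 → queue [13, 10]
Visit 13 → queue [10]
Visit 10 → queue []

1, 11, 6, 5, 2, 14, 3, 8, 12, 4, 7, 9, 13, 10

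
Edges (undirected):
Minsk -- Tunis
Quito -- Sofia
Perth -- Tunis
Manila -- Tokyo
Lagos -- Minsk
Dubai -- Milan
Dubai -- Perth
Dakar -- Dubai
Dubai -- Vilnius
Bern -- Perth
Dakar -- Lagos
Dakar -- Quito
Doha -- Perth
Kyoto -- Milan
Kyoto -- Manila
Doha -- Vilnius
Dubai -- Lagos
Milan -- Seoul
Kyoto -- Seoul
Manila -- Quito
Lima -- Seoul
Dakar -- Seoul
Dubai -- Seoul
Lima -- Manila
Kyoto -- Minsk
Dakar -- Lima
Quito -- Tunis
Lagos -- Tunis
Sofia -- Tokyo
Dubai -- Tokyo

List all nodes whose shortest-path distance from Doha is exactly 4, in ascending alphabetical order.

Level 0: Doha
Level 1: Perth, Vilnius
Level 2: Bern, Dubai, Tunis
Level 3: Dakar, Lagos, Milan, Minsk, Quito, Seoul, Tokyo
Level 4: Kyoto, Lima, Manila, Sofia

Kyoto, Lima, Manila, Sofia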